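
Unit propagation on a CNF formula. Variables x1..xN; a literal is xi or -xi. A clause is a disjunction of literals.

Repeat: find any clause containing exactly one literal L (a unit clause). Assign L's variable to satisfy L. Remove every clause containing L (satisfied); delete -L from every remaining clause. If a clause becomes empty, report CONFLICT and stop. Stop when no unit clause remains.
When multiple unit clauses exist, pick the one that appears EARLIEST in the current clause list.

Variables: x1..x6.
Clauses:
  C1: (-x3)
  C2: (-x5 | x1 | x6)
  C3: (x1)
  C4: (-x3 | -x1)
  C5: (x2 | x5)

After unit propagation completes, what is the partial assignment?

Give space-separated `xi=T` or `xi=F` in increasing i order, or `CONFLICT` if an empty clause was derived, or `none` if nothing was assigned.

Answer: x1=T x3=F

Derivation:
unit clause [-3] forces x3=F; simplify:
  satisfied 2 clause(s); 3 remain; assigned so far: [3]
unit clause [1] forces x1=T; simplify:
  satisfied 2 clause(s); 1 remain; assigned so far: [1, 3]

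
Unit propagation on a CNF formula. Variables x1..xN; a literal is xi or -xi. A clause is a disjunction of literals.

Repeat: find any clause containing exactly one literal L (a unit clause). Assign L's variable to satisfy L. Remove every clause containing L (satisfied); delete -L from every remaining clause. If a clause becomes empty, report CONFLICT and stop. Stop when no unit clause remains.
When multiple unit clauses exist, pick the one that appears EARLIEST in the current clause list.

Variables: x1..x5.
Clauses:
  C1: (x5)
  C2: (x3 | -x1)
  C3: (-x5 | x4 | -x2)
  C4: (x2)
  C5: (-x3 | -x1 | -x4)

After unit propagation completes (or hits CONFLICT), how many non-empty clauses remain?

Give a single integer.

Answer: 2

Derivation:
unit clause [5] forces x5=T; simplify:
  drop -5 from [-5, 4, -2] -> [4, -2]
  satisfied 1 clause(s); 4 remain; assigned so far: [5]
unit clause [2] forces x2=T; simplify:
  drop -2 from [4, -2] -> [4]
  satisfied 1 clause(s); 3 remain; assigned so far: [2, 5]
unit clause [4] forces x4=T; simplify:
  drop -4 from [-3, -1, -4] -> [-3, -1]
  satisfied 1 clause(s); 2 remain; assigned so far: [2, 4, 5]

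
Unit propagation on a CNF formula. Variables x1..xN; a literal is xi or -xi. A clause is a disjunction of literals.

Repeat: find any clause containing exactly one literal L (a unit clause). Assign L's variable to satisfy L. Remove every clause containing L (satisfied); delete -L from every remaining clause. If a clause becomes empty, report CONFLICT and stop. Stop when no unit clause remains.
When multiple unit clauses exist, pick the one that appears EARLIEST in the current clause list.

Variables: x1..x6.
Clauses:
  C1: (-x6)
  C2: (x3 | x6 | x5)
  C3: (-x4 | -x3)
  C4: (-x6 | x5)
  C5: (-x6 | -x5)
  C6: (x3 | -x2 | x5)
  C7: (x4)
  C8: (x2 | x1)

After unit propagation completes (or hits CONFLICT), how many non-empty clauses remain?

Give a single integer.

Answer: 1

Derivation:
unit clause [-6] forces x6=F; simplify:
  drop 6 from [3, 6, 5] -> [3, 5]
  satisfied 3 clause(s); 5 remain; assigned so far: [6]
unit clause [4] forces x4=T; simplify:
  drop -4 from [-4, -3] -> [-3]
  satisfied 1 clause(s); 4 remain; assigned so far: [4, 6]
unit clause [-3] forces x3=F; simplify:
  drop 3 from [3, 5] -> [5]
  drop 3 from [3, -2, 5] -> [-2, 5]
  satisfied 1 clause(s); 3 remain; assigned so far: [3, 4, 6]
unit clause [5] forces x5=T; simplify:
  satisfied 2 clause(s); 1 remain; assigned so far: [3, 4, 5, 6]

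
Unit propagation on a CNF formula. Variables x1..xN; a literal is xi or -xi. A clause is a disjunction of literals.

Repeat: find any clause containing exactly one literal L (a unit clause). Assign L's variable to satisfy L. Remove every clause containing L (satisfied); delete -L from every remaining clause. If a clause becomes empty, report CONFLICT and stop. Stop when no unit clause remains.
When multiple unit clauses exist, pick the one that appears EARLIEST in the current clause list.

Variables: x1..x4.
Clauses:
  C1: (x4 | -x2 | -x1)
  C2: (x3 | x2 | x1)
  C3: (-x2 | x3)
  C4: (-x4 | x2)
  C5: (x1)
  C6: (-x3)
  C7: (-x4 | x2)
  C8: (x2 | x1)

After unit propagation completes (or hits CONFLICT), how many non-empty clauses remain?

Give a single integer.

unit clause [1] forces x1=T; simplify:
  drop -1 from [4, -2, -1] -> [4, -2]
  satisfied 3 clause(s); 5 remain; assigned so far: [1]
unit clause [-3] forces x3=F; simplify:
  drop 3 from [-2, 3] -> [-2]
  satisfied 1 clause(s); 4 remain; assigned so far: [1, 3]
unit clause [-2] forces x2=F; simplify:
  drop 2 from [-4, 2] -> [-4]
  drop 2 from [-4, 2] -> [-4]
  satisfied 2 clause(s); 2 remain; assigned so far: [1, 2, 3]
unit clause [-4] forces x4=F; simplify:
  satisfied 2 clause(s); 0 remain; assigned so far: [1, 2, 3, 4]

Answer: 0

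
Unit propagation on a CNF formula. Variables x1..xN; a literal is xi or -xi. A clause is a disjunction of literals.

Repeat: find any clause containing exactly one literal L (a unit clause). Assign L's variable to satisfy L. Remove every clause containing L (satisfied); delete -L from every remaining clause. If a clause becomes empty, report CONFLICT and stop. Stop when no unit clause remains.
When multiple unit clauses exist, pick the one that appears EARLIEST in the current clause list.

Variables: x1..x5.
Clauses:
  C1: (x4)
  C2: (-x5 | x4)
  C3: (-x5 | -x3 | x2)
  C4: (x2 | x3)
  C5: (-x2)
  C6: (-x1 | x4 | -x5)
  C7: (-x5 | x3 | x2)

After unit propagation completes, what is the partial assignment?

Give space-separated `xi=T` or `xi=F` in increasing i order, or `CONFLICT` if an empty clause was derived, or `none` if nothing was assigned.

Answer: x2=F x3=T x4=T x5=F

Derivation:
unit clause [4] forces x4=T; simplify:
  satisfied 3 clause(s); 4 remain; assigned so far: [4]
unit clause [-2] forces x2=F; simplify:
  drop 2 from [-5, -3, 2] -> [-5, -3]
  drop 2 from [2, 3] -> [3]
  drop 2 from [-5, 3, 2] -> [-5, 3]
  satisfied 1 clause(s); 3 remain; assigned so far: [2, 4]
unit clause [3] forces x3=T; simplify:
  drop -3 from [-5, -3] -> [-5]
  satisfied 2 clause(s); 1 remain; assigned so far: [2, 3, 4]
unit clause [-5] forces x5=F; simplify:
  satisfied 1 clause(s); 0 remain; assigned so far: [2, 3, 4, 5]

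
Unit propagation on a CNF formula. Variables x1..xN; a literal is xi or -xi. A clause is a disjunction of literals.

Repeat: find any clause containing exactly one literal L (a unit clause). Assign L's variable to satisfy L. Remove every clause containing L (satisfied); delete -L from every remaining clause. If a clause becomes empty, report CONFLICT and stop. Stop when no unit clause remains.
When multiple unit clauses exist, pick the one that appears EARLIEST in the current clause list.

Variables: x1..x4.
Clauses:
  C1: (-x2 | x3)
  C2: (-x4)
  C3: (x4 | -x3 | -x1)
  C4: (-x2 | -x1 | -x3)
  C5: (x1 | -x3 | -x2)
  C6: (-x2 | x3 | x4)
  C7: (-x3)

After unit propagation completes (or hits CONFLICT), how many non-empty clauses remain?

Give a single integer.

Answer: 0

Derivation:
unit clause [-4] forces x4=F; simplify:
  drop 4 from [4, -3, -1] -> [-3, -1]
  drop 4 from [-2, 3, 4] -> [-2, 3]
  satisfied 1 clause(s); 6 remain; assigned so far: [4]
unit clause [-3] forces x3=F; simplify:
  drop 3 from [-2, 3] -> [-2]
  drop 3 from [-2, 3] -> [-2]
  satisfied 4 clause(s); 2 remain; assigned so far: [3, 4]
unit clause [-2] forces x2=F; simplify:
  satisfied 2 clause(s); 0 remain; assigned so far: [2, 3, 4]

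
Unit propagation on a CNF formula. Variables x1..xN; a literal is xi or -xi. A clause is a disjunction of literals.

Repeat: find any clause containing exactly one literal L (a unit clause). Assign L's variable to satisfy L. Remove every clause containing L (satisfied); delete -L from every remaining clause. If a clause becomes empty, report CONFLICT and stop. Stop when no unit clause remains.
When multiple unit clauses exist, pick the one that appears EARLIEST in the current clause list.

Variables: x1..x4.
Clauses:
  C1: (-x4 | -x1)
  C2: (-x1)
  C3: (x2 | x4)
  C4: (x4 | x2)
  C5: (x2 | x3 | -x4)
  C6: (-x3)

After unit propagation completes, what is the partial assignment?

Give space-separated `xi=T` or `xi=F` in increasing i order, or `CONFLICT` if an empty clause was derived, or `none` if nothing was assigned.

Answer: x1=F x3=F

Derivation:
unit clause [-1] forces x1=F; simplify:
  satisfied 2 clause(s); 4 remain; assigned so far: [1]
unit clause [-3] forces x3=F; simplify:
  drop 3 from [2, 3, -4] -> [2, -4]
  satisfied 1 clause(s); 3 remain; assigned so far: [1, 3]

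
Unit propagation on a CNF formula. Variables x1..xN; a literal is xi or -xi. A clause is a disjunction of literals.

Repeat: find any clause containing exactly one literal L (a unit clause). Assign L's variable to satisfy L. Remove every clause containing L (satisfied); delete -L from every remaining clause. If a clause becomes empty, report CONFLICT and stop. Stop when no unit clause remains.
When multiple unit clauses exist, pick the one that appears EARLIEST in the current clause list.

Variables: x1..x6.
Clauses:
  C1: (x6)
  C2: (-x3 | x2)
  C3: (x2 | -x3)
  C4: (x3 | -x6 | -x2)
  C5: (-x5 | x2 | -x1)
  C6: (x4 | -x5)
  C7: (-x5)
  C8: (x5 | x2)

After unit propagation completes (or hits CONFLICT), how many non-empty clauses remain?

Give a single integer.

Answer: 0

Derivation:
unit clause [6] forces x6=T; simplify:
  drop -6 from [3, -6, -2] -> [3, -2]
  satisfied 1 clause(s); 7 remain; assigned so far: [6]
unit clause [-5] forces x5=F; simplify:
  drop 5 from [5, 2] -> [2]
  satisfied 3 clause(s); 4 remain; assigned so far: [5, 6]
unit clause [2] forces x2=T; simplify:
  drop -2 from [3, -2] -> [3]
  satisfied 3 clause(s); 1 remain; assigned so far: [2, 5, 6]
unit clause [3] forces x3=T; simplify:
  satisfied 1 clause(s); 0 remain; assigned so far: [2, 3, 5, 6]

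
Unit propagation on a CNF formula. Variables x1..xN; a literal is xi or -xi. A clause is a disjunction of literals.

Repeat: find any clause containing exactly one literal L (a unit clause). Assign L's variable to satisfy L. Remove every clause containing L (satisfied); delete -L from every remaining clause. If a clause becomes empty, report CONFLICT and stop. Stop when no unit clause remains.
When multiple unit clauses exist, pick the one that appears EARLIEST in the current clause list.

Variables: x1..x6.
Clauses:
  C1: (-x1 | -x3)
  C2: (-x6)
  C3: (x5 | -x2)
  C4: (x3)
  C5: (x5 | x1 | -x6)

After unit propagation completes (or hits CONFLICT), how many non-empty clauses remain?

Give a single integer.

Answer: 1

Derivation:
unit clause [-6] forces x6=F; simplify:
  satisfied 2 clause(s); 3 remain; assigned so far: [6]
unit clause [3] forces x3=T; simplify:
  drop -3 from [-1, -3] -> [-1]
  satisfied 1 clause(s); 2 remain; assigned so far: [3, 6]
unit clause [-1] forces x1=F; simplify:
  satisfied 1 clause(s); 1 remain; assigned so far: [1, 3, 6]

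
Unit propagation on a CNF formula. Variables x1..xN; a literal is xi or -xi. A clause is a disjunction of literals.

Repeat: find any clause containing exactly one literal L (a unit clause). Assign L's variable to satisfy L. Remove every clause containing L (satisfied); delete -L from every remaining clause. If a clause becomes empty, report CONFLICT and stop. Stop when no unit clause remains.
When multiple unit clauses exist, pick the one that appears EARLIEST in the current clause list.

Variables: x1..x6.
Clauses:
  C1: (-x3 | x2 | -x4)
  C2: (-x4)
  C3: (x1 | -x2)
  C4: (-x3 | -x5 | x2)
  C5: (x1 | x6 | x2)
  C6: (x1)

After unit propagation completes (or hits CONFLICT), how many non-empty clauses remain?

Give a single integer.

Answer: 1

Derivation:
unit clause [-4] forces x4=F; simplify:
  satisfied 2 clause(s); 4 remain; assigned so far: [4]
unit clause [1] forces x1=T; simplify:
  satisfied 3 clause(s); 1 remain; assigned so far: [1, 4]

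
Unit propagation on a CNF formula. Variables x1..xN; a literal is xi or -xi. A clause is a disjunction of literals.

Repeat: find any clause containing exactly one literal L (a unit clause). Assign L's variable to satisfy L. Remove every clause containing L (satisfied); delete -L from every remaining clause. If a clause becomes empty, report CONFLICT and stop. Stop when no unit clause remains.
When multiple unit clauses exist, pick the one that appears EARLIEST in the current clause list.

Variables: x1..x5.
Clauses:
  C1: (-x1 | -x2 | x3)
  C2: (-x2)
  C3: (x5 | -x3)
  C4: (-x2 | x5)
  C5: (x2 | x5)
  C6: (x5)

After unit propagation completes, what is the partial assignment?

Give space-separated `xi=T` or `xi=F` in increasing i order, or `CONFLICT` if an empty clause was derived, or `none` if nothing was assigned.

Answer: x2=F x5=T

Derivation:
unit clause [-2] forces x2=F; simplify:
  drop 2 from [2, 5] -> [5]
  satisfied 3 clause(s); 3 remain; assigned so far: [2]
unit clause [5] forces x5=T; simplify:
  satisfied 3 clause(s); 0 remain; assigned so far: [2, 5]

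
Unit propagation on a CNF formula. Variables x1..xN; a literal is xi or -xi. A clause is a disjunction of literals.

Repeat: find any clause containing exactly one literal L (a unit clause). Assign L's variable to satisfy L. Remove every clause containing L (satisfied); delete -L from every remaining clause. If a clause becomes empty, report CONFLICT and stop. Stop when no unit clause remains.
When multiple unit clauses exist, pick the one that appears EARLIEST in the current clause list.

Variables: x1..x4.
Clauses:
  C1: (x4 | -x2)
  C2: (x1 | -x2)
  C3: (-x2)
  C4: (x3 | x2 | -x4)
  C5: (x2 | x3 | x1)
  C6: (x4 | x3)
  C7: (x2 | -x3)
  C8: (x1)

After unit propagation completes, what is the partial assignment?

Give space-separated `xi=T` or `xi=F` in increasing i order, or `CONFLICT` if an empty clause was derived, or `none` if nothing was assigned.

unit clause [-2] forces x2=F; simplify:
  drop 2 from [3, 2, -4] -> [3, -4]
  drop 2 from [2, 3, 1] -> [3, 1]
  drop 2 from [2, -3] -> [-3]
  satisfied 3 clause(s); 5 remain; assigned so far: [2]
unit clause [-3] forces x3=F; simplify:
  drop 3 from [3, -4] -> [-4]
  drop 3 from [3, 1] -> [1]
  drop 3 from [4, 3] -> [4]
  satisfied 1 clause(s); 4 remain; assigned so far: [2, 3]
unit clause [-4] forces x4=F; simplify:
  drop 4 from [4] -> [] (empty!)
  satisfied 1 clause(s); 3 remain; assigned so far: [2, 3, 4]
CONFLICT (empty clause)

Answer: CONFLICT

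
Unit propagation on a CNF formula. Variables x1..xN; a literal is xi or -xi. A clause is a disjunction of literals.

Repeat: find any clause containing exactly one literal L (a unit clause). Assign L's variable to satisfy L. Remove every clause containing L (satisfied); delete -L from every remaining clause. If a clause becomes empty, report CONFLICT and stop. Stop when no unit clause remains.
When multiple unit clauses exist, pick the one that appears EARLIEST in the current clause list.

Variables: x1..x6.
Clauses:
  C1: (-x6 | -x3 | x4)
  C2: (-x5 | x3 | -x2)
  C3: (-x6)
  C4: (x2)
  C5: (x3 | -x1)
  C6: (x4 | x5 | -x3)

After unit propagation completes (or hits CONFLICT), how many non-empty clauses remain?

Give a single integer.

Answer: 3

Derivation:
unit clause [-6] forces x6=F; simplify:
  satisfied 2 clause(s); 4 remain; assigned so far: [6]
unit clause [2] forces x2=T; simplify:
  drop -2 from [-5, 3, -2] -> [-5, 3]
  satisfied 1 clause(s); 3 remain; assigned so far: [2, 6]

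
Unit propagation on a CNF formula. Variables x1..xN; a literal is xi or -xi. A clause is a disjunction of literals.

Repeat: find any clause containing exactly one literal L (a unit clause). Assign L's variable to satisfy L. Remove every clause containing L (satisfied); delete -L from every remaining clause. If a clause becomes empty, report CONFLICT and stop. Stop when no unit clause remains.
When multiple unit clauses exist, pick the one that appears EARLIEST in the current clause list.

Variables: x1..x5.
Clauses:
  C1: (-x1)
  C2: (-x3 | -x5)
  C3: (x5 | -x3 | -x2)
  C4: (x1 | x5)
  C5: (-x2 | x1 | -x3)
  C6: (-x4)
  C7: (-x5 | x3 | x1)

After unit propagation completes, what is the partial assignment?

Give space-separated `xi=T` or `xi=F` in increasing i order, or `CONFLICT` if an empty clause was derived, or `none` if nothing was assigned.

Answer: CONFLICT

Derivation:
unit clause [-1] forces x1=F; simplify:
  drop 1 from [1, 5] -> [5]
  drop 1 from [-2, 1, -3] -> [-2, -3]
  drop 1 from [-5, 3, 1] -> [-5, 3]
  satisfied 1 clause(s); 6 remain; assigned so far: [1]
unit clause [5] forces x5=T; simplify:
  drop -5 from [-3, -5] -> [-3]
  drop -5 from [-5, 3] -> [3]
  satisfied 2 clause(s); 4 remain; assigned so far: [1, 5]
unit clause [-3] forces x3=F; simplify:
  drop 3 from [3] -> [] (empty!)
  satisfied 2 clause(s); 2 remain; assigned so far: [1, 3, 5]
CONFLICT (empty clause)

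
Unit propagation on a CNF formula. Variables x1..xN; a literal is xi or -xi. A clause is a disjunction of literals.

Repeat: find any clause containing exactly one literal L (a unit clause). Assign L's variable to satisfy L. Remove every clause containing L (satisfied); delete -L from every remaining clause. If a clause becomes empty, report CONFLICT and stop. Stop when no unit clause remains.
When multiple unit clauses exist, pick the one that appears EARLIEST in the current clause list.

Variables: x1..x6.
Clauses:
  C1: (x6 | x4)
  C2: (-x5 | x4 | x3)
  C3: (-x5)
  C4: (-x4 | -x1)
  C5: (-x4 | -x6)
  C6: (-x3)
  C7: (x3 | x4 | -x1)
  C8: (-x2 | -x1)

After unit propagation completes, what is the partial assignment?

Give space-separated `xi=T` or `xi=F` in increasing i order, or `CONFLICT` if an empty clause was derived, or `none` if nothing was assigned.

Answer: x3=F x5=F

Derivation:
unit clause [-5] forces x5=F; simplify:
  satisfied 2 clause(s); 6 remain; assigned so far: [5]
unit clause [-3] forces x3=F; simplify:
  drop 3 from [3, 4, -1] -> [4, -1]
  satisfied 1 clause(s); 5 remain; assigned so far: [3, 5]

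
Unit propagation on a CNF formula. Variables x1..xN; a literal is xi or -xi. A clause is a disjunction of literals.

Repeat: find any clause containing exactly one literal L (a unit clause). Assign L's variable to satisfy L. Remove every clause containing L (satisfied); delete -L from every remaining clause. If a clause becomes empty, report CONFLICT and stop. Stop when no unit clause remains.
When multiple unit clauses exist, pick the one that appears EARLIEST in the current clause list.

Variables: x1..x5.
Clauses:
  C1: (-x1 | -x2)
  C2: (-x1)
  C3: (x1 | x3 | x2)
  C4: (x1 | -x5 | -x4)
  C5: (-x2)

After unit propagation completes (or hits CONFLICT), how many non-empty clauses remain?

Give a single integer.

unit clause [-1] forces x1=F; simplify:
  drop 1 from [1, 3, 2] -> [3, 2]
  drop 1 from [1, -5, -4] -> [-5, -4]
  satisfied 2 clause(s); 3 remain; assigned so far: [1]
unit clause [-2] forces x2=F; simplify:
  drop 2 from [3, 2] -> [3]
  satisfied 1 clause(s); 2 remain; assigned so far: [1, 2]
unit clause [3] forces x3=T; simplify:
  satisfied 1 clause(s); 1 remain; assigned so far: [1, 2, 3]

Answer: 1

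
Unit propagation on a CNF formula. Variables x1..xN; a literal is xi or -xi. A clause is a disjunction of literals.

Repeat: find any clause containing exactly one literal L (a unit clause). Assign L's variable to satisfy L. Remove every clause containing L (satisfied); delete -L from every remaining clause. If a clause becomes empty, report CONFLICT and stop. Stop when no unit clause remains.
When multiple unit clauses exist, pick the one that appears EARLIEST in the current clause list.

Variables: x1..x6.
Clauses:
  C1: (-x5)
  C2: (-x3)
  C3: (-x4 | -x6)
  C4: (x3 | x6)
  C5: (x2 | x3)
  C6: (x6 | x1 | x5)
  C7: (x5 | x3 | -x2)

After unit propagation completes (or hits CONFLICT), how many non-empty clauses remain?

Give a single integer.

unit clause [-5] forces x5=F; simplify:
  drop 5 from [6, 1, 5] -> [6, 1]
  drop 5 from [5, 3, -2] -> [3, -2]
  satisfied 1 clause(s); 6 remain; assigned so far: [5]
unit clause [-3] forces x3=F; simplify:
  drop 3 from [3, 6] -> [6]
  drop 3 from [2, 3] -> [2]
  drop 3 from [3, -2] -> [-2]
  satisfied 1 clause(s); 5 remain; assigned so far: [3, 5]
unit clause [6] forces x6=T; simplify:
  drop -6 from [-4, -6] -> [-4]
  satisfied 2 clause(s); 3 remain; assigned so far: [3, 5, 6]
unit clause [-4] forces x4=F; simplify:
  satisfied 1 clause(s); 2 remain; assigned so far: [3, 4, 5, 6]
unit clause [2] forces x2=T; simplify:
  drop -2 from [-2] -> [] (empty!)
  satisfied 1 clause(s); 1 remain; assigned so far: [2, 3, 4, 5, 6]
CONFLICT (empty clause)

Answer: 0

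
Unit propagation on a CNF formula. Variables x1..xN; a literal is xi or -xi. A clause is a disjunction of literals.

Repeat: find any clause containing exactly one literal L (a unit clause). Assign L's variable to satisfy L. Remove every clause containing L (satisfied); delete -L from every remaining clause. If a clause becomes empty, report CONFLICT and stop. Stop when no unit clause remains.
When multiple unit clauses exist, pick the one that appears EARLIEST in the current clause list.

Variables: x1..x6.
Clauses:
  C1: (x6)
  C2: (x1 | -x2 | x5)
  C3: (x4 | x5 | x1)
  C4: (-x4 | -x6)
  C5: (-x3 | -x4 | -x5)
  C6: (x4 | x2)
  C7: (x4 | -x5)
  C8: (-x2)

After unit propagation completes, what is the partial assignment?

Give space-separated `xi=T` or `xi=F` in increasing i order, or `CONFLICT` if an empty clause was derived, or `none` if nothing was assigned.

unit clause [6] forces x6=T; simplify:
  drop -6 from [-4, -6] -> [-4]
  satisfied 1 clause(s); 7 remain; assigned so far: [6]
unit clause [-4] forces x4=F; simplify:
  drop 4 from [4, 5, 1] -> [5, 1]
  drop 4 from [4, 2] -> [2]
  drop 4 from [4, -5] -> [-5]
  satisfied 2 clause(s); 5 remain; assigned so far: [4, 6]
unit clause [2] forces x2=T; simplify:
  drop -2 from [1, -2, 5] -> [1, 5]
  drop -2 from [-2] -> [] (empty!)
  satisfied 1 clause(s); 4 remain; assigned so far: [2, 4, 6]
CONFLICT (empty clause)

Answer: CONFLICT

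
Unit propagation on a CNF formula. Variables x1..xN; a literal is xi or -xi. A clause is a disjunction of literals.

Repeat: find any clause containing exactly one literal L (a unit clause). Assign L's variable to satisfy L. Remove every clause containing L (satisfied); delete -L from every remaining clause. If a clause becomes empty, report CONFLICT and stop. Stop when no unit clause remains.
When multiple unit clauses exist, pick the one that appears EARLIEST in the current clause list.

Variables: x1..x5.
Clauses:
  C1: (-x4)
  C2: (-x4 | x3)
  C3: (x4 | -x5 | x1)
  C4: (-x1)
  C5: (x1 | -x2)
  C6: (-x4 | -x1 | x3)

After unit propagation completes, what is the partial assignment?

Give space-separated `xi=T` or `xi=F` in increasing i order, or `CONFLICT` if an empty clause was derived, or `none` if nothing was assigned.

unit clause [-4] forces x4=F; simplify:
  drop 4 from [4, -5, 1] -> [-5, 1]
  satisfied 3 clause(s); 3 remain; assigned so far: [4]
unit clause [-1] forces x1=F; simplify:
  drop 1 from [-5, 1] -> [-5]
  drop 1 from [1, -2] -> [-2]
  satisfied 1 clause(s); 2 remain; assigned so far: [1, 4]
unit clause [-5] forces x5=F; simplify:
  satisfied 1 clause(s); 1 remain; assigned so far: [1, 4, 5]
unit clause [-2] forces x2=F; simplify:
  satisfied 1 clause(s); 0 remain; assigned so far: [1, 2, 4, 5]

Answer: x1=F x2=F x4=F x5=F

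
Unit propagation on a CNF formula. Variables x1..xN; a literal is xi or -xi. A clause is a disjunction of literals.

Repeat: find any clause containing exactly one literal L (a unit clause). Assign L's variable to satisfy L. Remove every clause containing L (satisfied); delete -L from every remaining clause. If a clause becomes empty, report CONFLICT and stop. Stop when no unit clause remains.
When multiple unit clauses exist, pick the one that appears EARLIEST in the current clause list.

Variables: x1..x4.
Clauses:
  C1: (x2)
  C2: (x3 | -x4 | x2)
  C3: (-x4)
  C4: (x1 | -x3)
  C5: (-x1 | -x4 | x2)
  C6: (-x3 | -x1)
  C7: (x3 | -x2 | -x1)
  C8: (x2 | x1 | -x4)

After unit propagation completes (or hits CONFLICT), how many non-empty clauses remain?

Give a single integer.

Answer: 3

Derivation:
unit clause [2] forces x2=T; simplify:
  drop -2 from [3, -2, -1] -> [3, -1]
  satisfied 4 clause(s); 4 remain; assigned so far: [2]
unit clause [-4] forces x4=F; simplify:
  satisfied 1 clause(s); 3 remain; assigned so far: [2, 4]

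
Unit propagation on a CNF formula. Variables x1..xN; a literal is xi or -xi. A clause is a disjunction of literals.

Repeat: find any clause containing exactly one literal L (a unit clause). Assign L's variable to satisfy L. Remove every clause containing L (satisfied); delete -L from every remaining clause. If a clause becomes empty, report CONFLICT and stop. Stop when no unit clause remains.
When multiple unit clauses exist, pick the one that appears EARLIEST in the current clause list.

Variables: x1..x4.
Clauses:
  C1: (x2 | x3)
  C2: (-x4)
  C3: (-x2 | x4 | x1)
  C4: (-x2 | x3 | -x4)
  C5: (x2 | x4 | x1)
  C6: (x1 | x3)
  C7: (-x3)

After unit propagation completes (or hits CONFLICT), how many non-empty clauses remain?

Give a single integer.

Answer: 0

Derivation:
unit clause [-4] forces x4=F; simplify:
  drop 4 from [-2, 4, 1] -> [-2, 1]
  drop 4 from [2, 4, 1] -> [2, 1]
  satisfied 2 clause(s); 5 remain; assigned so far: [4]
unit clause [-3] forces x3=F; simplify:
  drop 3 from [2, 3] -> [2]
  drop 3 from [1, 3] -> [1]
  satisfied 1 clause(s); 4 remain; assigned so far: [3, 4]
unit clause [2] forces x2=T; simplify:
  drop -2 from [-2, 1] -> [1]
  satisfied 2 clause(s); 2 remain; assigned so far: [2, 3, 4]
unit clause [1] forces x1=T; simplify:
  satisfied 2 clause(s); 0 remain; assigned so far: [1, 2, 3, 4]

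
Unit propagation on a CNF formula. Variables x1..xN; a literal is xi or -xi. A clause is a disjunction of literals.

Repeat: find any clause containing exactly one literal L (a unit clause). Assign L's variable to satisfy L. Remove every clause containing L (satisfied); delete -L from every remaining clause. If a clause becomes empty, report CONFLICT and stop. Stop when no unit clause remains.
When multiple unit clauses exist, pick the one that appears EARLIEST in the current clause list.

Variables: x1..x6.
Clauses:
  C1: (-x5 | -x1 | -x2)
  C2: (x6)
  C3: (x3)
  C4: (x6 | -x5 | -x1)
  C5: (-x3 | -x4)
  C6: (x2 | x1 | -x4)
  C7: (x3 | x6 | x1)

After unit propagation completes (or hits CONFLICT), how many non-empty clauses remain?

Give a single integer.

unit clause [6] forces x6=T; simplify:
  satisfied 3 clause(s); 4 remain; assigned so far: [6]
unit clause [3] forces x3=T; simplify:
  drop -3 from [-3, -4] -> [-4]
  satisfied 1 clause(s); 3 remain; assigned so far: [3, 6]
unit clause [-4] forces x4=F; simplify:
  satisfied 2 clause(s); 1 remain; assigned so far: [3, 4, 6]

Answer: 1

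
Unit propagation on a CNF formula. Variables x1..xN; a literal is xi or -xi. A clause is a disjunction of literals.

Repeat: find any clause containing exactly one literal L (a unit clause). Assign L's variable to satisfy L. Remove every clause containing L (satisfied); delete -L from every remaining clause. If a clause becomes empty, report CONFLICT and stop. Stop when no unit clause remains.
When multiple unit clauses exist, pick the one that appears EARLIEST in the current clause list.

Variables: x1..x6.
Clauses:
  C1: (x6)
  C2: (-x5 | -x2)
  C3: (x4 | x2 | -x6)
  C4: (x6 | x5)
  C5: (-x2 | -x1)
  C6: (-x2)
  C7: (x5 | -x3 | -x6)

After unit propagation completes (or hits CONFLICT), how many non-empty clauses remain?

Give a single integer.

Answer: 1

Derivation:
unit clause [6] forces x6=T; simplify:
  drop -6 from [4, 2, -6] -> [4, 2]
  drop -6 from [5, -3, -6] -> [5, -3]
  satisfied 2 clause(s); 5 remain; assigned so far: [6]
unit clause [-2] forces x2=F; simplify:
  drop 2 from [4, 2] -> [4]
  satisfied 3 clause(s); 2 remain; assigned so far: [2, 6]
unit clause [4] forces x4=T; simplify:
  satisfied 1 clause(s); 1 remain; assigned so far: [2, 4, 6]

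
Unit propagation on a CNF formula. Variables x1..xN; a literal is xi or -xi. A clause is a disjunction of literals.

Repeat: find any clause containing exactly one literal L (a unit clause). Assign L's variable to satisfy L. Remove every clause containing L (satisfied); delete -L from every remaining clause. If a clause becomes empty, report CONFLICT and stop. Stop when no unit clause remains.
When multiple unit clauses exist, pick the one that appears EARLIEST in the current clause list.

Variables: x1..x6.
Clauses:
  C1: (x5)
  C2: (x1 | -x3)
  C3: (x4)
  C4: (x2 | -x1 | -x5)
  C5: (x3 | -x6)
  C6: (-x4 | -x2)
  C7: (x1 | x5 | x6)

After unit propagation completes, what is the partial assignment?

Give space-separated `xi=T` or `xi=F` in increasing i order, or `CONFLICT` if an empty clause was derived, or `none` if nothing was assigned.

unit clause [5] forces x5=T; simplify:
  drop -5 from [2, -1, -5] -> [2, -1]
  satisfied 2 clause(s); 5 remain; assigned so far: [5]
unit clause [4] forces x4=T; simplify:
  drop -4 from [-4, -2] -> [-2]
  satisfied 1 clause(s); 4 remain; assigned so far: [4, 5]
unit clause [-2] forces x2=F; simplify:
  drop 2 from [2, -1] -> [-1]
  satisfied 1 clause(s); 3 remain; assigned so far: [2, 4, 5]
unit clause [-1] forces x1=F; simplify:
  drop 1 from [1, -3] -> [-3]
  satisfied 1 clause(s); 2 remain; assigned so far: [1, 2, 4, 5]
unit clause [-3] forces x3=F; simplify:
  drop 3 from [3, -6] -> [-6]
  satisfied 1 clause(s); 1 remain; assigned so far: [1, 2, 3, 4, 5]
unit clause [-6] forces x6=F; simplify:
  satisfied 1 clause(s); 0 remain; assigned so far: [1, 2, 3, 4, 5, 6]

Answer: x1=F x2=F x3=F x4=T x5=T x6=F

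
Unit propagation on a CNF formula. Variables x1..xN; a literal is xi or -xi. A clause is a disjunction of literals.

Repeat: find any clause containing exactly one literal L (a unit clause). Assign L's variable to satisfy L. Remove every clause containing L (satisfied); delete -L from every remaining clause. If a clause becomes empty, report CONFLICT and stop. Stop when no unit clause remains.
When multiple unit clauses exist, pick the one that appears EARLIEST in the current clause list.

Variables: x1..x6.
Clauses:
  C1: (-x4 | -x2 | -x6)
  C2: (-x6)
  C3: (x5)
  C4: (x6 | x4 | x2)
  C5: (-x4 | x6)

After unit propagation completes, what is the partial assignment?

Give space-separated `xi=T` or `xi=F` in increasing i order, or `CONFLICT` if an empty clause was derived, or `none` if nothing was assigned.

unit clause [-6] forces x6=F; simplify:
  drop 6 from [6, 4, 2] -> [4, 2]
  drop 6 from [-4, 6] -> [-4]
  satisfied 2 clause(s); 3 remain; assigned so far: [6]
unit clause [5] forces x5=T; simplify:
  satisfied 1 clause(s); 2 remain; assigned so far: [5, 6]
unit clause [-4] forces x4=F; simplify:
  drop 4 from [4, 2] -> [2]
  satisfied 1 clause(s); 1 remain; assigned so far: [4, 5, 6]
unit clause [2] forces x2=T; simplify:
  satisfied 1 clause(s); 0 remain; assigned so far: [2, 4, 5, 6]

Answer: x2=T x4=F x5=T x6=F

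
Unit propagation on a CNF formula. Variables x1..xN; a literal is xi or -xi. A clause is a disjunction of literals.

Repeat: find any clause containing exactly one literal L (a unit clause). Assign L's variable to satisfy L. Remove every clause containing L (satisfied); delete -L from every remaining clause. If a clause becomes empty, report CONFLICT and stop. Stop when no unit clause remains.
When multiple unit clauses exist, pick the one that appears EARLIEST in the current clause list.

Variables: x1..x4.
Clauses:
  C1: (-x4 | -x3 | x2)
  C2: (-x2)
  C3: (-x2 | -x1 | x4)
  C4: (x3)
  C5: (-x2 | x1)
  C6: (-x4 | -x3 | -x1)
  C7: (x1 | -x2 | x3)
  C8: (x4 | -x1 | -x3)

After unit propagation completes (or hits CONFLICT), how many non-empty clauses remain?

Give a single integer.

unit clause [-2] forces x2=F; simplify:
  drop 2 from [-4, -3, 2] -> [-4, -3]
  satisfied 4 clause(s); 4 remain; assigned so far: [2]
unit clause [3] forces x3=T; simplify:
  drop -3 from [-4, -3] -> [-4]
  drop -3 from [-4, -3, -1] -> [-4, -1]
  drop -3 from [4, -1, -3] -> [4, -1]
  satisfied 1 clause(s); 3 remain; assigned so far: [2, 3]
unit clause [-4] forces x4=F; simplify:
  drop 4 from [4, -1] -> [-1]
  satisfied 2 clause(s); 1 remain; assigned so far: [2, 3, 4]
unit clause [-1] forces x1=F; simplify:
  satisfied 1 clause(s); 0 remain; assigned so far: [1, 2, 3, 4]

Answer: 0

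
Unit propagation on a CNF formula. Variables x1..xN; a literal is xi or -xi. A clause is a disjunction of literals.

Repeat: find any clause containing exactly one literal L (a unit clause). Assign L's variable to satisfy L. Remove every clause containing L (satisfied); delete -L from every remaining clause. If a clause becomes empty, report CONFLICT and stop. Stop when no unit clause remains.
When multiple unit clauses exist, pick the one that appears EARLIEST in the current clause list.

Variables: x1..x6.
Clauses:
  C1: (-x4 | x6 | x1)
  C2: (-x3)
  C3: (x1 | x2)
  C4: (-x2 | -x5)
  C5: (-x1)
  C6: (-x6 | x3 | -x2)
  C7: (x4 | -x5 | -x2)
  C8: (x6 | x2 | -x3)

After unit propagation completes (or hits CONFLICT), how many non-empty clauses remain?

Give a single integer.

unit clause [-3] forces x3=F; simplify:
  drop 3 from [-6, 3, -2] -> [-6, -2]
  satisfied 2 clause(s); 6 remain; assigned so far: [3]
unit clause [-1] forces x1=F; simplify:
  drop 1 from [-4, 6, 1] -> [-4, 6]
  drop 1 from [1, 2] -> [2]
  satisfied 1 clause(s); 5 remain; assigned so far: [1, 3]
unit clause [2] forces x2=T; simplify:
  drop -2 from [-2, -5] -> [-5]
  drop -2 from [-6, -2] -> [-6]
  drop -2 from [4, -5, -2] -> [4, -5]
  satisfied 1 clause(s); 4 remain; assigned so far: [1, 2, 3]
unit clause [-5] forces x5=F; simplify:
  satisfied 2 clause(s); 2 remain; assigned so far: [1, 2, 3, 5]
unit clause [-6] forces x6=F; simplify:
  drop 6 from [-4, 6] -> [-4]
  satisfied 1 clause(s); 1 remain; assigned so far: [1, 2, 3, 5, 6]
unit clause [-4] forces x4=F; simplify:
  satisfied 1 clause(s); 0 remain; assigned so far: [1, 2, 3, 4, 5, 6]

Answer: 0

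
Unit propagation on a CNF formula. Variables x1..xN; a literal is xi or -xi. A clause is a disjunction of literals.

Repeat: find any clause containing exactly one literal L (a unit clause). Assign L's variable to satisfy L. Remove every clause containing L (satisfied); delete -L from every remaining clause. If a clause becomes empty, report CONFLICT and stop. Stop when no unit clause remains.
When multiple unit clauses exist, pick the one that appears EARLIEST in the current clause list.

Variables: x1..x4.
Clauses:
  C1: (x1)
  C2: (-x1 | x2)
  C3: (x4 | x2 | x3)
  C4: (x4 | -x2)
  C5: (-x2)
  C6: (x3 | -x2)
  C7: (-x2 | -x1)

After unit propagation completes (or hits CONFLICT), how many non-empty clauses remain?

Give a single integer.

unit clause [1] forces x1=T; simplify:
  drop -1 from [-1, 2] -> [2]
  drop -1 from [-2, -1] -> [-2]
  satisfied 1 clause(s); 6 remain; assigned so far: [1]
unit clause [2] forces x2=T; simplify:
  drop -2 from [4, -2] -> [4]
  drop -2 from [-2] -> [] (empty!)
  drop -2 from [3, -2] -> [3]
  drop -2 from [-2] -> [] (empty!)
  satisfied 2 clause(s); 4 remain; assigned so far: [1, 2]
CONFLICT (empty clause)

Answer: 2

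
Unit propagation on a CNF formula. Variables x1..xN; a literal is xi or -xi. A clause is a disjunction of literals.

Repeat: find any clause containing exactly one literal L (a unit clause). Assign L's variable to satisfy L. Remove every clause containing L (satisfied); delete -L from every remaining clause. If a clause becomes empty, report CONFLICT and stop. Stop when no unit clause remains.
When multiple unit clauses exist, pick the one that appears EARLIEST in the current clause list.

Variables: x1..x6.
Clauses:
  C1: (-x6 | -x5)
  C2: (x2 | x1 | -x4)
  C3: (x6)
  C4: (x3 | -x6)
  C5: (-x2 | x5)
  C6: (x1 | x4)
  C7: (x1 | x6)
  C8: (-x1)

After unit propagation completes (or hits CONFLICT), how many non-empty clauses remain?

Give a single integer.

unit clause [6] forces x6=T; simplify:
  drop -6 from [-6, -5] -> [-5]
  drop -6 from [3, -6] -> [3]
  satisfied 2 clause(s); 6 remain; assigned so far: [6]
unit clause [-5] forces x5=F; simplify:
  drop 5 from [-2, 5] -> [-2]
  satisfied 1 clause(s); 5 remain; assigned so far: [5, 6]
unit clause [3] forces x3=T; simplify:
  satisfied 1 clause(s); 4 remain; assigned so far: [3, 5, 6]
unit clause [-2] forces x2=F; simplify:
  drop 2 from [2, 1, -4] -> [1, -4]
  satisfied 1 clause(s); 3 remain; assigned so far: [2, 3, 5, 6]
unit clause [-1] forces x1=F; simplify:
  drop 1 from [1, -4] -> [-4]
  drop 1 from [1, 4] -> [4]
  satisfied 1 clause(s); 2 remain; assigned so far: [1, 2, 3, 5, 6]
unit clause [-4] forces x4=F; simplify:
  drop 4 from [4] -> [] (empty!)
  satisfied 1 clause(s); 1 remain; assigned so far: [1, 2, 3, 4, 5, 6]
CONFLICT (empty clause)

Answer: 0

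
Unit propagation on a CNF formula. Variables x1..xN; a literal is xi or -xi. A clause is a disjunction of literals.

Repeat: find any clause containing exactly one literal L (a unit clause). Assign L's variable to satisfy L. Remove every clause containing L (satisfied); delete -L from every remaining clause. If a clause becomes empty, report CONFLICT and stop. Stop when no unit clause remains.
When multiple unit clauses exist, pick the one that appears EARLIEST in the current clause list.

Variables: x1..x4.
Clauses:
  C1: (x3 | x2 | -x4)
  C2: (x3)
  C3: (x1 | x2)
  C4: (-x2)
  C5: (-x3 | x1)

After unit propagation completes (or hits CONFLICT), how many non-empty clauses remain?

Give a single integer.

unit clause [3] forces x3=T; simplify:
  drop -3 from [-3, 1] -> [1]
  satisfied 2 clause(s); 3 remain; assigned so far: [3]
unit clause [-2] forces x2=F; simplify:
  drop 2 from [1, 2] -> [1]
  satisfied 1 clause(s); 2 remain; assigned so far: [2, 3]
unit clause [1] forces x1=T; simplify:
  satisfied 2 clause(s); 0 remain; assigned so far: [1, 2, 3]

Answer: 0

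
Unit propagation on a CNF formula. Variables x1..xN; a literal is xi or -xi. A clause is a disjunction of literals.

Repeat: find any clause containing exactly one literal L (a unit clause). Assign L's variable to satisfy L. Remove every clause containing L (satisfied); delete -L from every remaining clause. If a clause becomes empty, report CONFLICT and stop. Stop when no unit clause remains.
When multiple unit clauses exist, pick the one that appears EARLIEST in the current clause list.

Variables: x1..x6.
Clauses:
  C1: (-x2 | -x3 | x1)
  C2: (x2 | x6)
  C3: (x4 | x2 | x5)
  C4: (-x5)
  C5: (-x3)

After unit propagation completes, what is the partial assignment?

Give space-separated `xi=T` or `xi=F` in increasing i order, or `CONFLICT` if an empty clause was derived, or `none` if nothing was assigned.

unit clause [-5] forces x5=F; simplify:
  drop 5 from [4, 2, 5] -> [4, 2]
  satisfied 1 clause(s); 4 remain; assigned so far: [5]
unit clause [-3] forces x3=F; simplify:
  satisfied 2 clause(s); 2 remain; assigned so far: [3, 5]

Answer: x3=F x5=F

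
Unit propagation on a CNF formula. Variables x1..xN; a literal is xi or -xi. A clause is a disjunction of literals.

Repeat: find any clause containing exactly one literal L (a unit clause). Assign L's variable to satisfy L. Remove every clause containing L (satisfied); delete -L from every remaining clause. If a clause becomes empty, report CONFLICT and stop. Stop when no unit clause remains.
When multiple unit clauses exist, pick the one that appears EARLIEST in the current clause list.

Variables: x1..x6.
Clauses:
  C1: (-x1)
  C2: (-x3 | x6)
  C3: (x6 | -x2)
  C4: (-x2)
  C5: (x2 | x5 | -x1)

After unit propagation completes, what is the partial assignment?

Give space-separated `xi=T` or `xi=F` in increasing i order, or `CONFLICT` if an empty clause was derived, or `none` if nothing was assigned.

Answer: x1=F x2=F

Derivation:
unit clause [-1] forces x1=F; simplify:
  satisfied 2 clause(s); 3 remain; assigned so far: [1]
unit clause [-2] forces x2=F; simplify:
  satisfied 2 clause(s); 1 remain; assigned so far: [1, 2]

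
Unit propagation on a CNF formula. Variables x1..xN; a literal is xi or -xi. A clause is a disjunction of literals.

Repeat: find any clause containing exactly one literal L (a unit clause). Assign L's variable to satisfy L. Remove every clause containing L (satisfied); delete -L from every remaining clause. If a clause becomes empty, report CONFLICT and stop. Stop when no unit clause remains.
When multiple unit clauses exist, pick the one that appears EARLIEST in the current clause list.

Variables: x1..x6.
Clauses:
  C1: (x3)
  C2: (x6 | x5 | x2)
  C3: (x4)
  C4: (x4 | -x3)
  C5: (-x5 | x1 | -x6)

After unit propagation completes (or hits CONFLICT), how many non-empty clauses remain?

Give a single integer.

Answer: 2

Derivation:
unit clause [3] forces x3=T; simplify:
  drop -3 from [4, -3] -> [4]
  satisfied 1 clause(s); 4 remain; assigned so far: [3]
unit clause [4] forces x4=T; simplify:
  satisfied 2 clause(s); 2 remain; assigned so far: [3, 4]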